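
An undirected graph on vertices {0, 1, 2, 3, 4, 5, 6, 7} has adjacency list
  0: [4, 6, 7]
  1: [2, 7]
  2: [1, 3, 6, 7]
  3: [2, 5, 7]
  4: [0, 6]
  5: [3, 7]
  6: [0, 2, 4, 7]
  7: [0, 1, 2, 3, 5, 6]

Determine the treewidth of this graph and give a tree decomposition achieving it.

The largest bag has 3 vertices, giving width 2; this decomposition certifies tw(G) ≤ 2. On the other hand G contains the 3-clique {0, 4, 6}. A clique must lie in a single bag of any decomposition, so no decomposition can have width below 2. Hence tw(G) = 2 exactly.

Treewidth 2.
One such decomposition:
Bags: B1 = {2, 3, 7}  B2 = {2, 6, 7}  B3 = {0, 6, 7}  B4 = {1, 2, 7}  B5 = {3, 5, 7}  B6 = {0, 4, 6}
Tree: B1–B2, B2–B3, B2–B4, B1–B5, B3–B6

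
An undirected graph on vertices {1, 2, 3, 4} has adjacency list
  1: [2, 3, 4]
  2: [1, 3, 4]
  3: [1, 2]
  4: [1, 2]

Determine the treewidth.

A width-2 tree decomposition is:
Bags: B1 = {1, 2, 3}  B2 = {1, 2, 4}
Tree: B1–B2
The largest bag has 3 vertices, giving width 2; this decomposition certifies tw(G) ≤ 2. On the other hand G contains the 3-clique {1, 2, 3}. A clique must lie in a single bag of any decomposition, so no decomposition can have width below 2. Hence tw(G) = 2 exactly.

2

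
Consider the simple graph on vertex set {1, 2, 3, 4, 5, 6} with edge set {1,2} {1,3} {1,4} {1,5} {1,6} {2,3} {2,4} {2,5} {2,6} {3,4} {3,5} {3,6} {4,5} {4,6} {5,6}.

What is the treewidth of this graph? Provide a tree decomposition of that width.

A single bag containing all 6 vertices is trivially a valid decomposition of width 5. Conversely, {1, 2, 3, 4, 5, 6} is a clique of size 6, and the vertices of any clique must share a bag in every tree decomposition; so some bag has ≥ 6 vertices and tw(G) ≥ 5. Therefore the treewidth is 5.

Treewidth 5.
One such decomposition:
Bags: B1 = {1, 2, 3, 4, 5, 6}
Tree: (single bag)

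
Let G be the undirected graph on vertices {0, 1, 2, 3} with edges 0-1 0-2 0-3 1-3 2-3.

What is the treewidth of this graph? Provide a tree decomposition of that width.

The largest bag has 3 vertices, giving width 2; this decomposition certifies tw(G) ≤ 2. For the lower bound, the 3 vertices {0, 1, 3} are pairwise adjacent, and any tree decomposition puts a clique entirely inside one bag — forcing width ≥ 2. Combining the bounds, tw(G) = 2.

Treewidth 2.
One optimal decomposition is:
Bags: B1 = {0, 1, 3}  B2 = {0, 2, 3}
Tree: B1–B2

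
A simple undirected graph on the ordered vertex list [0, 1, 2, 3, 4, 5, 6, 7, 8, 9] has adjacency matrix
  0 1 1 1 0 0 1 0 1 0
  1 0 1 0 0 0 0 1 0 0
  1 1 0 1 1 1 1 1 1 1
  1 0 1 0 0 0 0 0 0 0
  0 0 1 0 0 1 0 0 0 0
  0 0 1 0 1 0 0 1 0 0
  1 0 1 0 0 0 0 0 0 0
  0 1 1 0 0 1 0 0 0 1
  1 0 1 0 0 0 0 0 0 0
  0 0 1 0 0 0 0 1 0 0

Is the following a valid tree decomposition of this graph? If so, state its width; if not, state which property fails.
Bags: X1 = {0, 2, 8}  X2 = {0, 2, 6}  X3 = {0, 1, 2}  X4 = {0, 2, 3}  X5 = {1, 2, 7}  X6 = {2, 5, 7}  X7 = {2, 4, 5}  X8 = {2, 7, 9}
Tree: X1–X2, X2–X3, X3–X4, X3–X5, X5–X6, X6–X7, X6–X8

Yes; width 2.

Every vertex of G appears in some bag (union = {0, 1, 2, 3, 4, 5, 6, 7, 8, 9}); every edge is covered by a bag; and for each vertex v the set of bags containing v is connected in the bag tree. The decomposition is therefore valid. The largest bag has 3 vertices, so the width is 2.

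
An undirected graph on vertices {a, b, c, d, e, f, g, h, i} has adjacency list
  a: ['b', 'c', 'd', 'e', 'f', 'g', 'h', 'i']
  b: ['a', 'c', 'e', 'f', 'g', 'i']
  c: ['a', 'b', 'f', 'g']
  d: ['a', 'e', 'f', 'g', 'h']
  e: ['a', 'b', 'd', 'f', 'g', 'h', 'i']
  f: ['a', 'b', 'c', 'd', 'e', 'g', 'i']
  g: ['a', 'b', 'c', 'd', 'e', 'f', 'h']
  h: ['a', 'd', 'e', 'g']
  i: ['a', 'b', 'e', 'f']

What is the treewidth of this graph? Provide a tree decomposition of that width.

The largest bag has 5 vertices, giving width 4; this decomposition certifies tw(G) ≤ 4. For the lower bound, the 5 vertices {a, d, e, g, h} are pairwise adjacent, and any tree decomposition puts a clique entirely inside one bag — forcing width ≥ 4. Hence tw(G) = 4 exactly.

Treewidth 4.
One optimal decomposition is:
Bags: B1 = {a, d, e, f, g}  B2 = {a, b, e, f, g}  B3 = {a, b, c, f, g}  B4 = {a, b, e, f, i}  B5 = {a, d, e, g, h}
Tree: B1–B2, B2–B3, B2–B4, B1–B5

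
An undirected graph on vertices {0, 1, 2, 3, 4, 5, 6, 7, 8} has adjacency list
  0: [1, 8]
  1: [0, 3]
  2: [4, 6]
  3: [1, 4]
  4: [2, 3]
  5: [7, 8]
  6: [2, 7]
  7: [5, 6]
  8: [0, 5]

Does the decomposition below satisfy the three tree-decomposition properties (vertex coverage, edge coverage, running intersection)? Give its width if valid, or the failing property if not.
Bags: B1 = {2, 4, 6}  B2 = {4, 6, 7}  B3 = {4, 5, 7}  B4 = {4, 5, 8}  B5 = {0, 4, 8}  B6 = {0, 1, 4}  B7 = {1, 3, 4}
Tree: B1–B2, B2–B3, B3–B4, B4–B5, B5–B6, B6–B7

Yes; width 2.

Every vertex of G appears in some bag (union = {0, 1, 2, 3, 4, 5, 6, 7, 8}); every edge is covered by a bag; and for each vertex v the set of bags containing v is connected in the bag tree. The decomposition is therefore valid. The largest bag has 3 vertices, so the width is 2.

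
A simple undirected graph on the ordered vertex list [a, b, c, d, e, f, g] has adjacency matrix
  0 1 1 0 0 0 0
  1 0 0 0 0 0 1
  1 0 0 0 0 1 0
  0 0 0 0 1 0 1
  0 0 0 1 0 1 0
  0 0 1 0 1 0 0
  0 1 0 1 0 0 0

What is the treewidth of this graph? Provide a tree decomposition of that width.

Treewidth 2.
Bags: B1 = {a, b, c}  B2 = {b, c, g}  B3 = {c, d, g}  B4 = {c, d, e}  B5 = {c, e, f}
Tree: B1–B2, B2–B3, B3–B4, B4–B5

Each bag holds 3 vertices, so the decomposition has width 2, which upper-bounds the treewidth. The edges c–a–b–g–d–e–f–c form a cycle, so G is not a tree and its treewidth is at least 2. Therefore the treewidth is 2.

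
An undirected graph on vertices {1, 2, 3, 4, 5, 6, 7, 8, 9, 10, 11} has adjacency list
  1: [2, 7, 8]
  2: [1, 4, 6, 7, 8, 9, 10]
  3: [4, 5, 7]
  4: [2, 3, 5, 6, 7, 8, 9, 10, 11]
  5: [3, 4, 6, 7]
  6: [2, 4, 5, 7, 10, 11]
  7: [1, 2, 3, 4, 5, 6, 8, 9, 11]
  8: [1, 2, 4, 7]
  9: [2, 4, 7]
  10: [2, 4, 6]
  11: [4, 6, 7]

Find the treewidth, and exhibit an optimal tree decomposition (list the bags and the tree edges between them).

Treewidth 3.
Bags: B1 = {2, 4, 6, 7}  B2 = {4, 5, 6, 7}  B3 = {3, 4, 5, 7}  B4 = {2, 4, 7, 8}  B5 = {4, 6, 7, 11}  B6 = {1, 2, 7, 8}  B7 = {2, 4, 6, 10}  B8 = {2, 4, 7, 9}
Tree: B1–B2, B2–B3, B1–B4, B1–B5, B4–B6, B1–B7, B4–B8

Each bag holds 4 vertices, so the decomposition has width 3, which upper-bounds the treewidth. Conversely, {1, 2, 7, 8} is a clique of size 4, and the vertices of any clique must share a bag in every tree decomposition; so some bag has ≥ 4 vertices and tw(G) ≥ 3. Hence tw(G) = 3 exactly.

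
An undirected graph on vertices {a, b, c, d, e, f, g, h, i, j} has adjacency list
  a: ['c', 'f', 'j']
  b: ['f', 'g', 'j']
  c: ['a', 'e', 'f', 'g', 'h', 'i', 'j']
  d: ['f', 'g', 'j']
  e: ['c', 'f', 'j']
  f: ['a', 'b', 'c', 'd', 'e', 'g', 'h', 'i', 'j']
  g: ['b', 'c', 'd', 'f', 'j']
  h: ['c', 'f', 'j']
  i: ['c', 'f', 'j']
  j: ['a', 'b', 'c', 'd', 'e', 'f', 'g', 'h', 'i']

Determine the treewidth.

A width-3 tree decomposition is:
Bags: B1 = {c, f, i, j}  B2 = {c, e, f, j}  B3 = {c, f, g, j}  B4 = {a, c, f, j}  B5 = {d, f, g, j}  B6 = {b, f, g, j}  B7 = {c, f, h, j}
Tree: B1–B2, B2–B3, B3–B4, B3–B5, B5–B6, B3–B7
Every bag has size at most 4, so the width is 4 − 1 = 3 and tw(G) ≤ 3. On the other hand G contains the 4-clique {d, f, g, j}. A clique must lie in a single bag of any decomposition, so no decomposition can have width below 3. Combining the bounds, tw(G) = 3.

3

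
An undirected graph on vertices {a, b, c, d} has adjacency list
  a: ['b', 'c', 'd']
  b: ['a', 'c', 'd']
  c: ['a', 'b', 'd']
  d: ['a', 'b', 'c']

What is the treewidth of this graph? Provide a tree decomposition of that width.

Treewidth 3.
Bags: B1 = {a, b, c, d}
Tree: (single bag)

A single bag containing all 4 vertices is trivially a valid decomposition of width 3. Conversely, {a, b, c, d} is a clique of size 4, and the vertices of any clique must share a bag in every tree decomposition; so some bag has ≥ 4 vertices and tw(G) ≥ 3. Hence tw(G) = 3 exactly.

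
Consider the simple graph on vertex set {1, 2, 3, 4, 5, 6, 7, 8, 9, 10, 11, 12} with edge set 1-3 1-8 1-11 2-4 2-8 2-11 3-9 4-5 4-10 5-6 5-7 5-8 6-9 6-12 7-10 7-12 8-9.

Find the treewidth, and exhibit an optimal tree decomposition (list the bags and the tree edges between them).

Every bag has size at most 4, so the width is 4 − 1 = 3 and tw(G) ≤ 3. For the lower bound: the 4 vertex sets {1,3,11}, {2}, {8}, {4,5,6,9} are disjoint, each induces a connected subgraph, and every pair is joined by at least one edge of G. Contracting each set to a single vertex therefore yields K_{4} as a minor, and since treewidth is minor-monotone, tw(G) ≥ tw(K_{4}) = 3. The upper and lower bounds meet at 3, so that is the treewidth.

Treewidth 3.
One such decomposition:
Bags: B1 = {1, 2, 3, 11}  B2 = {1, 2, 3, 8}  B3 = {2, 3, 8, 9}  B4 = {2, 4, 8, 9}  B5 = {4, 5, 8, 9}  B6 = {4, 5, 6, 9}  B7 = {4, 5, 6, 10}  B8 = {5, 6, 7, 10}  B9 = {6, 7, 10, 12}
Tree: B1–B2, B2–B3, B3–B4, B4–B5, B5–B6, B6–B7, B7–B8, B8–B9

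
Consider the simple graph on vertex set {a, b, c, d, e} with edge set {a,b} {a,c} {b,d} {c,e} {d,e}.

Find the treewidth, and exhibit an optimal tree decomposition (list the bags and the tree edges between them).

Treewidth 2.
Bags: B1 = {c, d, e}  B2 = {b, c, d}  B3 = {a, b, c}
Tree: B1–B2, B2–B3

The largest bag has 3 vertices, giving width 2; this decomposition certifies tw(G) ≤ 2. The edges c–e–d–b–a–c form a cycle, so G is not a tree and its treewidth is at least 2. Therefore the treewidth is 2.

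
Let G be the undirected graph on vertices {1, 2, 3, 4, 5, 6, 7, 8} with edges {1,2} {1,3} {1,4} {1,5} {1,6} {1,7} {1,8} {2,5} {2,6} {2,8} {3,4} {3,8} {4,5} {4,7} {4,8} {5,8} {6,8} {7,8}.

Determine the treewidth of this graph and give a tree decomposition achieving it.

Treewidth 3.
One such decomposition:
Bags: B1 = {1, 2, 5, 8}  B2 = {1, 4, 5, 8}  B3 = {1, 3, 4, 8}  B4 = {1, 2, 6, 8}  B5 = {1, 4, 7, 8}
Tree: B1–B2, B2–B3, B1–B4, B2–B5

Every bag has size at most 4, so the width is 4 − 1 = 3 and tw(G) ≤ 3. Conversely, {1, 2, 5, 8} is a clique of size 4, and the vertices of any clique must share a bag in every tree decomposition; so some bag has ≥ 4 vertices and tw(G) ≥ 3. Therefore the treewidth is 3.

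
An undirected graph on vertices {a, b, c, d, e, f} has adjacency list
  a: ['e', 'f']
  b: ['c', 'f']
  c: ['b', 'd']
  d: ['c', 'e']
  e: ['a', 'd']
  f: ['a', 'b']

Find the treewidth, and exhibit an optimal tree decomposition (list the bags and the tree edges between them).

Treewidth 2.
One such decomposition:
Bags: B1 = {b, c, d}  B2 = {b, d, f}  B3 = {a, d, f}  B4 = {a, d, e}
Tree: B1–B2, B2–B3, B3–B4

Each bag holds 3 vertices, so the decomposition has width 2, which upper-bounds the treewidth. Since d–c–b–f–a–e–d is a cycle in G, G is not acyclic. Forests are exactly the graphs of treewidth ≤ 1, so tw(G) ≥ 2. Hence tw(G) = 2 exactly.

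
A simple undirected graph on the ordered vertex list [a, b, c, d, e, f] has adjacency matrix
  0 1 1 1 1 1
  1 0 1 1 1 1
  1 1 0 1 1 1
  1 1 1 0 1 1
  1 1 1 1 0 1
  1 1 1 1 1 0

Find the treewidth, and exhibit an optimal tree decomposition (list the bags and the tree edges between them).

With just one bag of size 6, the width is 6 − 1 = 5, so tw(G) ≤ 5. Conversely, {a, b, c, d, e, f} is a clique of size 6, and the vertices of any clique must share a bag in every tree decomposition; so some bag has ≥ 6 vertices and tw(G) ≥ 5. Hence tw(G) = 5 exactly.

Treewidth 5.
One optimal decomposition is:
Bags: B1 = {a, b, c, d, e, f}
Tree: (single bag)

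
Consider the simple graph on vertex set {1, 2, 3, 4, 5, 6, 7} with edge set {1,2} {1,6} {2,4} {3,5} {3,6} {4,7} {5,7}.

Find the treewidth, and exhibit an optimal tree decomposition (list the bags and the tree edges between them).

Every bag has size at most 3, so the width is 3 − 1 = 2 and tw(G) ≤ 2. For the lower bound, G contains the cycle 3–6–1–2–4–7–5–3, so G is not a forest; only forests have treewidth ≤ 1, hence tw(G) ≥ 2. The upper and lower bounds meet at 2, so that is the treewidth.

Treewidth 2.
Bags: B1 = {1, 3, 6}  B2 = {1, 2, 3}  B3 = {2, 3, 4}  B4 = {3, 4, 7}  B5 = {3, 5, 7}
Tree: B1–B2, B2–B3, B3–B4, B4–B5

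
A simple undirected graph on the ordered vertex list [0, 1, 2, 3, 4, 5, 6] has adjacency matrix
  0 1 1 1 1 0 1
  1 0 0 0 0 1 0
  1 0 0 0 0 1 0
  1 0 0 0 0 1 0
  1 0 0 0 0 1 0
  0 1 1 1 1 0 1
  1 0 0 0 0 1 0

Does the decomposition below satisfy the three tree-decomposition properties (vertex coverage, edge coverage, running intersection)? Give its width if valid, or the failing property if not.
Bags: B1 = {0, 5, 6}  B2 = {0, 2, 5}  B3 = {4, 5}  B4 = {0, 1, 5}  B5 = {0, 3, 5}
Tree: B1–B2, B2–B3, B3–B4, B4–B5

A tree decomposition must satisfy three properties: every vertex lies in some bag; for every edge, both endpoints lie together in some bag; and for every vertex, the bags containing it form a connected subtree. Here edge (0,4) lies in no bag, so the decomposition is invalid.

No — edge (0,4) lies in no bag.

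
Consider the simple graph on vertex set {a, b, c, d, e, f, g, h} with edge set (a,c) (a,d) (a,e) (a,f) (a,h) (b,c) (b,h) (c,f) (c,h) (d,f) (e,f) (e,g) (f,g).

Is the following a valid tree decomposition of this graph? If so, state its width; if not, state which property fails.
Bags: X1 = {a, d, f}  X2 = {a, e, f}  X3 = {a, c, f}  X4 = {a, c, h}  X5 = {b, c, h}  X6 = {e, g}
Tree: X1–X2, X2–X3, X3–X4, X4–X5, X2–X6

No — edge (f,g) lies in no bag.

A tree decomposition must satisfy three properties: every vertex lies in some bag; for every edge, both endpoints lie together in some bag; and for every vertex, the bags containing it form a connected subtree. Here edge (f,g) lies in no bag, so the decomposition is invalid.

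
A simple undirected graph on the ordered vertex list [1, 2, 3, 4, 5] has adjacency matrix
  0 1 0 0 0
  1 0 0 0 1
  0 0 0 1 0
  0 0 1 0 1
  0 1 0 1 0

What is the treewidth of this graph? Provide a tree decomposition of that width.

The largest bag has 2 vertices, giving width 1; this decomposition certifies tw(G) ≤ 1. G has an edge, so its treewidth is at least 1. The upper and lower bounds meet at 1, so that is the treewidth.

Treewidth 1.
One such decomposition:
Bags: B1 = {3, 4}  B2 = {4, 5}  B3 = {2, 5}  B4 = {1, 2}
Tree: B1–B2, B2–B3, B3–B4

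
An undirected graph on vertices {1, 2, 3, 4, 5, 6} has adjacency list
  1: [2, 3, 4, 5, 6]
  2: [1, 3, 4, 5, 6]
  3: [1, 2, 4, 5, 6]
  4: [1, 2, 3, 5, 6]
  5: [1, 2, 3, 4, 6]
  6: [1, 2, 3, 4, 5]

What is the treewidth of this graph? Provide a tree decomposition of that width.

A single bag containing all 6 vertices is trivially a valid decomposition of width 5. Conversely, {1, 2, 3, 4, 5, 6} is a clique of size 6, and the vertices of any clique must share a bag in every tree decomposition; so some bag has ≥ 6 vertices and tw(G) ≥ 5. The upper and lower bounds meet at 5, so that is the treewidth.

Treewidth 5.
One optimal decomposition is:
Bags: B1 = {1, 2, 3, 4, 5, 6}
Tree: (single bag)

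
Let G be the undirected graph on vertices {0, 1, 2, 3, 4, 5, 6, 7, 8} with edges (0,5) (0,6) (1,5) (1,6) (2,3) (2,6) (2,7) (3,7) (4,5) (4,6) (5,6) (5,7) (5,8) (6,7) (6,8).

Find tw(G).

2

A width-2 tree decomposition is:
Bags: B1 = {0, 5, 6}  B2 = {5, 6, 8}  B3 = {5, 6, 7}  B4 = {4, 5, 6}  B5 = {2, 6, 7}  B6 = {2, 3, 7}  B7 = {1, 5, 6}
Tree: B1–B2, B2–B3, B1–B4, B3–B5, B5–B6, B4–B7
Each bag holds 3 vertices, so the decomposition has width 2, which upper-bounds the treewidth. For the lower bound, the 3 vertices {2, 3, 7} are pairwise adjacent, and any tree decomposition puts a clique entirely inside one bag — forcing width ≥ 2. Combining the bounds, tw(G) = 2.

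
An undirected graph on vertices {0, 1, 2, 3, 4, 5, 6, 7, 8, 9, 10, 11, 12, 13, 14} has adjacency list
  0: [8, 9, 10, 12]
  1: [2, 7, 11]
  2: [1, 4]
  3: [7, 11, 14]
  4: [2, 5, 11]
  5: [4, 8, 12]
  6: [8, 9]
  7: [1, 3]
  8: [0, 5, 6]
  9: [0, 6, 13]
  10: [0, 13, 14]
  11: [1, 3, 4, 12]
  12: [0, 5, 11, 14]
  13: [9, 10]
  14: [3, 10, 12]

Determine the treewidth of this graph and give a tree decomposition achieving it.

Treewidth 3.
Bags: B1 = {6, 9, 10, 13}  B2 = {0, 6, 9, 10}  B3 = {0, 6, 8, 10}  B4 = {0, 8, 10, 14}  B5 = {0, 8, 12, 14}  B6 = {5, 8, 12, 14}  B7 = {3, 5, 12, 14}  B8 = {3, 5, 11, 12}  B9 = {3, 4, 5, 11}  B10 = {3, 4, 7, 11}  B11 = {1, 4, 7, 11}  B12 = {1, 2, 4, 7}
Tree: B1–B2, B2–B3, B3–B4, B4–B5, B5–B6, B6–B7, B7–B8, B8–B9, B9–B10, B10–B11, B11–B12

The largest bag has 4 vertices, giving width 3; this decomposition certifies tw(G) ≤ 3. For the lower bound: the 4 vertex sets {6,9,13}, {10}, {0}, {5,8,12,14} are disjoint, each induces a connected subgraph, and every pair is joined by at least one edge of G. Contracting each set to a single vertex therefore yields K_{4} as a minor, and since treewidth is minor-monotone, tw(G) ≥ tw(K_{4}) = 3. Hence tw(G) = 3 exactly.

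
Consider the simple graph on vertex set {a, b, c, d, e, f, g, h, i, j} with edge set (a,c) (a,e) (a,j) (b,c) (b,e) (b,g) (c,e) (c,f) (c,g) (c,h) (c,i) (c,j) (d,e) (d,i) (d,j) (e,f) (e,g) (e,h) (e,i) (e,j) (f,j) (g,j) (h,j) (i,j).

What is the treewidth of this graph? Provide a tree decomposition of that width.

Treewidth 3.
One optimal decomposition is:
Bags: B1 = {c, e, g, j}  B2 = {c, e, i, j}  B3 = {b, c, e, g}  B4 = {c, e, f, j}  B5 = {d, e, i, j}  B6 = {a, c, e, j}  B7 = {c, e, h, j}
Tree: B1–B2, B1–B3, B1–B4, B2–B5, B1–B6, B6–B7

The largest bag has 4 vertices, giving width 3; this decomposition certifies tw(G) ≤ 3. On the other hand G contains the 4-clique {d, e, i, j}. A clique must lie in a single bag of any decomposition, so no decomposition can have width below 3. Hence tw(G) = 3 exactly.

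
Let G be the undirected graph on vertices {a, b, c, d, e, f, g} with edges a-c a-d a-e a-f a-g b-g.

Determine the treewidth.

A width-1 tree decomposition is:
Bags: B1 = {a, d}  B2 = {a, c}  B3 = {a, g}  B4 = {b, g}  B5 = {a, f}  B6 = {a, e}
Tree: B1–B2, B2–B3, B3–B4, B2–B5, B1–B6
The largest bag has 2 vertices, giving width 1; this decomposition certifies tw(G) ≤ 1. Since G has at least one edge (e.g. d–a), it is not an edgeless graph, so tw(G) ≥ 1. The upper and lower bounds meet at 1, so that is the treewidth.

1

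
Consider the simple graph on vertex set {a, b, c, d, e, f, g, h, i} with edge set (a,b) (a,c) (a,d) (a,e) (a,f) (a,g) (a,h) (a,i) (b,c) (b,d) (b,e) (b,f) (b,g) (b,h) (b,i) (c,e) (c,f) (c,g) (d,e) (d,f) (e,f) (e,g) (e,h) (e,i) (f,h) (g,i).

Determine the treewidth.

A width-4 tree decomposition is:
Bags: B1 = {a, b, c, e, g}  B2 = {a, b, e, g, i}  B3 = {a, b, c, e, f}  B4 = {a, b, e, f, h}  B5 = {a, b, d, e, f}
Tree: B1–B2, B1–B3, B3–B4, B4–B5
Each bag holds 5 vertices, so the decomposition has width 4, which upper-bounds the treewidth. For the lower bound, the 5 vertices {a, b, c, e, g} are pairwise adjacent, and any tree decomposition puts a clique entirely inside one bag — forcing width ≥ 4. The upper and lower bounds meet at 4, so that is the treewidth.

4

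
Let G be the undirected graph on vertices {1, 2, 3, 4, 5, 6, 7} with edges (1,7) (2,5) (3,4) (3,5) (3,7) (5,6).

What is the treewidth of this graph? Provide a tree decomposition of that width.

Treewidth 1.
Bags: B1 = {3, 7}  B2 = {3, 5}  B3 = {5, 6}  B4 = {2, 5}  B5 = {1, 7}  B6 = {3, 4}
Tree: B1–B2, B2–B3, B2–B4, B1–B5, B1–B6

The largest bag has 2 vertices, giving width 1; this decomposition certifies tw(G) ≤ 1. Since G has at least one edge (e.g. 7–3), it is not an edgeless graph, so tw(G) ≥ 1. Combining the bounds, tw(G) = 1.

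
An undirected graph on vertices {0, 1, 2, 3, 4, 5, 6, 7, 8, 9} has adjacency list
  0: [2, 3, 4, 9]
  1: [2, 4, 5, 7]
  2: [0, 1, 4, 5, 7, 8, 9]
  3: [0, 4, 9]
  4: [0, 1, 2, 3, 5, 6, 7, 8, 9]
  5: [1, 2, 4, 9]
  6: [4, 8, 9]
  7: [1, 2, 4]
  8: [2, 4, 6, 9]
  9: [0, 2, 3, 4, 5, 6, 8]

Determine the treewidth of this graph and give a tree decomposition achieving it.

Every bag has size at most 4, so the width is 4 − 1 = 3 and tw(G) ≤ 3. On the other hand G contains the 4-clique {1, 2, 4, 5}. A clique must lie in a single bag of any decomposition, so no decomposition can have width below 3. Combining the bounds, tw(G) = 3.

Treewidth 3.
One such decomposition:
Bags: B1 = {1, 2, 4, 5}  B2 = {2, 4, 5, 9}  B3 = {1, 2, 4, 7}  B4 = {2, 4, 8, 9}  B5 = {0, 2, 4, 9}  B6 = {0, 3, 4, 9}  B7 = {4, 6, 8, 9}
Tree: B1–B2, B1–B3, B2–B4, B4–B5, B5–B6, B4–B7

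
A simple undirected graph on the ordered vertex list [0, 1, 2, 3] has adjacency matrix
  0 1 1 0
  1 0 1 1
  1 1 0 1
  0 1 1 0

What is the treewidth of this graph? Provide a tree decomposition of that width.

Treewidth 2.
Bags: B1 = {1, 2, 3}  B2 = {0, 1, 2}
Tree: B1–B2

The largest bag has 3 vertices, giving width 2; this decomposition certifies tw(G) ≤ 2. On the other hand G contains the 3-clique {0, 1, 2}. A clique must lie in a single bag of any decomposition, so no decomposition can have width below 2. Hence tw(G) = 2 exactly.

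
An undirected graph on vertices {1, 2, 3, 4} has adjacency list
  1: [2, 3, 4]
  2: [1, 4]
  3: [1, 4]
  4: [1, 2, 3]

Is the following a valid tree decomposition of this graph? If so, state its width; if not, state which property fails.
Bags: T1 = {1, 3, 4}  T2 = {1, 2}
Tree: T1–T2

No — edge (4,2) lies in no bag.

A tree decomposition must satisfy three properties: every vertex lies in some bag; for every edge, both endpoints lie together in some bag; and for every vertex, the bags containing it form a connected subtree. Here edge (4,2) lies in no bag, so the decomposition is invalid.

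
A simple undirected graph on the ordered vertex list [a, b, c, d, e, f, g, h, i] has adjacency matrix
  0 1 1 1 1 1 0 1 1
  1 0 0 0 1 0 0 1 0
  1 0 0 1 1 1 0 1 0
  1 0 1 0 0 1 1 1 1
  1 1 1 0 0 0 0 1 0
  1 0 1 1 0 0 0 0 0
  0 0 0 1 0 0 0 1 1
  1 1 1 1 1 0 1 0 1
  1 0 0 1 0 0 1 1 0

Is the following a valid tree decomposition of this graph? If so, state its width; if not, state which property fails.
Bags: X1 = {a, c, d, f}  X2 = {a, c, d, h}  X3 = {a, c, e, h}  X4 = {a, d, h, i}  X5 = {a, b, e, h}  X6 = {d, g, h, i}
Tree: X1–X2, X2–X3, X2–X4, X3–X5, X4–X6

Yes; width 3.

Every vertex of G appears in some bag (union = {a, b, c, d, e, f, g, h, i}); every edge is covered by a bag; and for each vertex v the set of bags containing v is connected in the bag tree. The decomposition is therefore valid. The largest bag has 4 vertices, so the width is 3.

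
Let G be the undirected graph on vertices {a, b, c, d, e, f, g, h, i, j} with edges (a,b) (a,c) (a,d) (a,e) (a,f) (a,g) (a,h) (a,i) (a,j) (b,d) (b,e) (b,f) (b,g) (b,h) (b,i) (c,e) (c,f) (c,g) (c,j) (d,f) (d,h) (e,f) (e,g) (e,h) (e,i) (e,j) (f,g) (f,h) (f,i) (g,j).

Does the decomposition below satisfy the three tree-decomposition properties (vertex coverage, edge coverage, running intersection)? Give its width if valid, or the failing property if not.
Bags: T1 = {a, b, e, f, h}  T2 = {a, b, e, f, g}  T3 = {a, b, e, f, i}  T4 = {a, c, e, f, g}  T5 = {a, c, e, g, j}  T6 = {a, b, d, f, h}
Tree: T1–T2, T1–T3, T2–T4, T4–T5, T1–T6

Yes; width 4.

Vertex coverage: the bags together contain {a, b, c, d, e, f, g, h, i, j}, the full vertex set. Edge coverage: each edge of G has both endpoints in at least one bag. Running intersection: for every vertex, the bags containing it form a connected subtree. All three properties hold, so this is a valid tree decomposition of width max|bag| − 1 = 4, and hence tw(G) ≤ 4.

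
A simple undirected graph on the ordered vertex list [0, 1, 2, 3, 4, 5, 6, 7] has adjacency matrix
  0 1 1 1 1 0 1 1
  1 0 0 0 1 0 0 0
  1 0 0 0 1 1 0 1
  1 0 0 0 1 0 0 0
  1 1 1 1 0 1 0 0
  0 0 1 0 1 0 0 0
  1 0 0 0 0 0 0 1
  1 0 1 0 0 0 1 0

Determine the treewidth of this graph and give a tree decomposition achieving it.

Treewidth 2.
One such decomposition:
Bags: B1 = {0, 2, 7}  B2 = {0, 2, 4}  B3 = {0, 1, 4}  B4 = {2, 4, 5}  B5 = {0, 6, 7}  B6 = {0, 3, 4}
Tree: B1–B2, B2–B3, B2–B4, B1–B5, B3–B6

The largest bag has 3 vertices, giving width 2; this decomposition certifies tw(G) ≤ 2. For the lower bound, the 3 vertices {0, 1, 4} are pairwise adjacent, and any tree decomposition puts a clique entirely inside one bag — forcing width ≥ 2. Hence tw(G) = 2 exactly.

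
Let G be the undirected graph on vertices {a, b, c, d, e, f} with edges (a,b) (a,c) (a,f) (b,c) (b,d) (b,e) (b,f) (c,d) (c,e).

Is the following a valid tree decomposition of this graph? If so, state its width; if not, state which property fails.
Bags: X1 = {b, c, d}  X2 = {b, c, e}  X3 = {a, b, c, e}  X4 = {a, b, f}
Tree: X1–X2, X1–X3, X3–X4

No — bags containing vertex e are not connected in the tree.

A tree decomposition must satisfy three properties: every vertex lies in some bag; for every edge, both endpoints lie together in some bag; and for every vertex, the bags containing it form a connected subtree. Here bags containing vertex e are not connected in the tree, so the decomposition is invalid.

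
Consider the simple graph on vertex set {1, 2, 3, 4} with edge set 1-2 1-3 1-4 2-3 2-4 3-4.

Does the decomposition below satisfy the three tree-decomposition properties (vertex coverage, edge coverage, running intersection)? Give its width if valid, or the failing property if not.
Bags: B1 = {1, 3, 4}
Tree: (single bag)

A tree decomposition must satisfy three properties: every vertex lies in some bag; for every edge, both endpoints lie together in some bag; and for every vertex, the bags containing it form a connected subtree. Here vertex 2 appears in no bag, so the decomposition is invalid.

No — vertex 2 appears in no bag.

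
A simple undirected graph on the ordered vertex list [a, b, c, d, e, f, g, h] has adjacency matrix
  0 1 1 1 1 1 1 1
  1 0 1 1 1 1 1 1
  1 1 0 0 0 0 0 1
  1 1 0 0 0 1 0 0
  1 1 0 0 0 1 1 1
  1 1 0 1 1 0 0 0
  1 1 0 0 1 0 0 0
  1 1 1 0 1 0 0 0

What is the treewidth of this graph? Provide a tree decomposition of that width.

Each bag holds 4 vertices, so the decomposition has width 3, which upper-bounds the treewidth. On the other hand G contains the 4-clique {a, b, d, f}. A clique must lie in a single bag of any decomposition, so no decomposition can have width below 3. Hence tw(G) = 3 exactly.

Treewidth 3.
One such decomposition:
Bags: B1 = {a, b, e, h}  B2 = {a, b, e, f}  B3 = {a, b, d, f}  B4 = {a, b, e, g}  B5 = {a, b, c, h}
Tree: B1–B2, B2–B3, B1–B4, B1–B5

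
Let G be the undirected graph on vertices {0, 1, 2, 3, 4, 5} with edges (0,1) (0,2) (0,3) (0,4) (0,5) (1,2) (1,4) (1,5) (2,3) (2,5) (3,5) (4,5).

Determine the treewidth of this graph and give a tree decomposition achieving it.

The largest bag has 4 vertices, giving width 3; this decomposition certifies tw(G) ≤ 3. On the other hand G contains the 4-clique {0, 1, 2, 5}. A clique must lie in a single bag of any decomposition, so no decomposition can have width below 3. The upper and lower bounds meet at 3, so that is the treewidth.

Treewidth 3.
One optimal decomposition is:
Bags: B1 = {0, 1, 2, 5}  B2 = {0, 1, 4, 5}  B3 = {0, 2, 3, 5}
Tree: B1–B2, B1–B3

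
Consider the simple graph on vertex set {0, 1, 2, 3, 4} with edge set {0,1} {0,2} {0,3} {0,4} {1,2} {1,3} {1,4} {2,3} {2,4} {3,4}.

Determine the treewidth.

A width-4 tree decomposition is:
Bags: B1 = {0, 1, 2, 3, 4}
Tree: (single bag)
A single bag containing all 5 vertices is trivially a valid decomposition of width 4. For the lower bound, the 5 vertices {0, 1, 2, 3, 4} are pairwise adjacent, and any tree decomposition puts a clique entirely inside one bag — forcing width ≥ 4. Therefore the treewidth is 4.

4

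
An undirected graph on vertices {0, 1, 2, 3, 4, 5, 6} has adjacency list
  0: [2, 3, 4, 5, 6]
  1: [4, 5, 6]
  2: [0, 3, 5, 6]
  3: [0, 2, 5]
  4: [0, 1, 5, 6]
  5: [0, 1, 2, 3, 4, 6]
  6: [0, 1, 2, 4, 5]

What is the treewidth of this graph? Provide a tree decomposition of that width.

Treewidth 3.
Bags: B1 = {0, 2, 3, 5}  B2 = {0, 2, 5, 6}  B3 = {0, 4, 5, 6}  B4 = {1, 4, 5, 6}
Tree: B1–B2, B2–B3, B3–B4

Every bag has size at most 4, so the width is 4 − 1 = 3 and tw(G) ≤ 3. On the other hand G contains the 4-clique {0, 2, 3, 5}. A clique must lie in a single bag of any decomposition, so no decomposition can have width below 3. Therefore the treewidth is 3.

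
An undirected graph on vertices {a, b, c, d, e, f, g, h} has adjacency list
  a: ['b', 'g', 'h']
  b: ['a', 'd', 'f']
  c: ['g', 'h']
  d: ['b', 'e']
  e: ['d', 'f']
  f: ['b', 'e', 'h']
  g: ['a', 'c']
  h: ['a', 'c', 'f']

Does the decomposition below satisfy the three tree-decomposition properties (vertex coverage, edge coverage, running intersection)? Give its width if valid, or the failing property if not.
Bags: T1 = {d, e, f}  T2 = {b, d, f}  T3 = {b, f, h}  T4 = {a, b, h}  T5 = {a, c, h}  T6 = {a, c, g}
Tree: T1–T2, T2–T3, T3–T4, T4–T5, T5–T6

Every vertex of G appears in some bag (union = {a, b, c, d, e, f, g, h}); every edge is covered by a bag; and for each vertex v the set of bags containing v is connected in the bag tree. The decomposition is therefore valid. The largest bag has 3 vertices, so the width is 2.

Yes; width 2.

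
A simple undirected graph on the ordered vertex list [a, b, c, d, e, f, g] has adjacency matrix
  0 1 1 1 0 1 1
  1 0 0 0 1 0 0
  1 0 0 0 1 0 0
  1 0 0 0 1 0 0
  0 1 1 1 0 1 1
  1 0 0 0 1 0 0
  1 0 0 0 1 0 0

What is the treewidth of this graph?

2

A width-2 tree decomposition is:
Bags: B1 = {a, c, e}  B2 = {a, d, e}  B3 = {a, e, f}  B4 = {a, e, g}  B5 = {a, b, e}
Tree: B1–B2, B2–B3, B3–B4, B4–B5
Every bag has size at most 3, so the width is 3 − 1 = 2 and tw(G) ≤ 2. The edges a–c–e–d–a form a cycle, so G is not a tree and its treewidth is at least 2. Therefore the treewidth is 2.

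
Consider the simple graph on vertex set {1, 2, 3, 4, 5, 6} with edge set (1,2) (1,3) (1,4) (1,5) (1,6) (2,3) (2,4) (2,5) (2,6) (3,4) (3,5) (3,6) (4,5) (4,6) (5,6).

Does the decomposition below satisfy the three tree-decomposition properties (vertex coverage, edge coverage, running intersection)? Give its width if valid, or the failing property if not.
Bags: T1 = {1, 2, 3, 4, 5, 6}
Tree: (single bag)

Yes; width 5.

Vertex coverage: the bags together contain {1, 2, 3, 4, 5, 6}, the full vertex set. Edge coverage: each edge of G has both endpoints in at least one bag. Running intersection: for every vertex, the bags containing it form a connected subtree. All three properties hold, so this is a valid tree decomposition of width max|bag| − 1 = 5, and hence tw(G) ≤ 5.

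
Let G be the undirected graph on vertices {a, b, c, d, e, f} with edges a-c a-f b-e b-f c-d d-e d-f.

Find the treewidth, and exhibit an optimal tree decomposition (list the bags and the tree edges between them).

Treewidth 2.
One optimal decomposition is:
Bags: B1 = {a, c, d}  B2 = {a, d, f}  B3 = {d, e, f}  B4 = {b, e, f}
Tree: B1–B2, B2–B3, B3–B4

The largest bag has 3 vertices, giving width 2; this decomposition certifies tw(G) ≤ 2. Since c–a–f–d–c is a cycle in G, G is not acyclic. Forests are exactly the graphs of treewidth ≤ 1, so tw(G) ≥ 2. Combining the bounds, tw(G) = 2.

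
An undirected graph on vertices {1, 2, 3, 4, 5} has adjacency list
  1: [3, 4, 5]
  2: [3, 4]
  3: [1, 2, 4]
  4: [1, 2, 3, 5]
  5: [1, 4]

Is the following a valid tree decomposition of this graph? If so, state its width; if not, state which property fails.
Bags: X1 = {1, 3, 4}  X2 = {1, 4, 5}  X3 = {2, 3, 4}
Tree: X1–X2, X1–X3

Yes; width 2.

Every vertex of G appears in some bag (union = {1, 2, 3, 4, 5}); every edge is covered by a bag; and for each vertex v the set of bags containing v is connected in the bag tree. The decomposition is therefore valid. The largest bag has 3 vertices, so the width is 2.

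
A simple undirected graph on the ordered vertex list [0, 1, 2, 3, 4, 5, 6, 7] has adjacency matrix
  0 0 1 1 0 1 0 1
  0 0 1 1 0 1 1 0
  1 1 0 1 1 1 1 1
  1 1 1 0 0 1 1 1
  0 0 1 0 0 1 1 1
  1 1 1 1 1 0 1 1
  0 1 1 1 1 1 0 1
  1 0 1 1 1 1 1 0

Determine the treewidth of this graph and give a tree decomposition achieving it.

Treewidth 4.
One optimal decomposition is:
Bags: B1 = {2, 3, 5, 6, 7}  B2 = {0, 2, 3, 5, 7}  B3 = {2, 4, 5, 6, 7}  B4 = {1, 2, 3, 5, 6}
Tree: B1–B2, B1–B3, B1–B4

Every bag has size at most 5, so the width is 5 − 1 = 4 and tw(G) ≤ 4. For the lower bound, the 5 vertices {0, 2, 3, 5, 7} are pairwise adjacent, and any tree decomposition puts a clique entirely inside one bag — forcing width ≥ 4. Hence tw(G) = 4 exactly.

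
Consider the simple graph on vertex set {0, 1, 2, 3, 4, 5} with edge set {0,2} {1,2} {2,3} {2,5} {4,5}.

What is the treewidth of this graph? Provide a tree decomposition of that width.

Every bag has size at most 2, so the width is 2 − 1 = 1 and tw(G) ≤ 1. G has an edge, so its treewidth is at least 1. Hence tw(G) = 1 exactly.

Treewidth 1.
One such decomposition:
Bags: B1 = {1, 2}  B2 = {0, 2}  B3 = {2, 3}  B4 = {2, 5}  B5 = {4, 5}
Tree: B1–B2, B2–B3, B3–B4, B4–B5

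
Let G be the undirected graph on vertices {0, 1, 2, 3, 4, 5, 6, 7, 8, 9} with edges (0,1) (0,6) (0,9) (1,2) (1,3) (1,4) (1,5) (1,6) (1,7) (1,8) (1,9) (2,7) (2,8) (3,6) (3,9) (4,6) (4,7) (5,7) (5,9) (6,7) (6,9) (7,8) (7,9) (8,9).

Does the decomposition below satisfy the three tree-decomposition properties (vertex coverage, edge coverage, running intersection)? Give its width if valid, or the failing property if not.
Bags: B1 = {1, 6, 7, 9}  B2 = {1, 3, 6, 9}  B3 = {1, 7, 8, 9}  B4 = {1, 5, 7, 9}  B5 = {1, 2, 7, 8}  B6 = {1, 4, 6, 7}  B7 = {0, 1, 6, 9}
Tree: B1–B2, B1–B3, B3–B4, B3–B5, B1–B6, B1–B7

Every vertex of G appears in some bag (union = {0, 1, 2, 3, 4, 5, 6, 7, 8, 9}); every edge is covered by a bag; and for each vertex v the set of bags containing v is connected in the bag tree. The decomposition is therefore valid. The largest bag has 4 vertices, so the width is 3.

Yes; width 3.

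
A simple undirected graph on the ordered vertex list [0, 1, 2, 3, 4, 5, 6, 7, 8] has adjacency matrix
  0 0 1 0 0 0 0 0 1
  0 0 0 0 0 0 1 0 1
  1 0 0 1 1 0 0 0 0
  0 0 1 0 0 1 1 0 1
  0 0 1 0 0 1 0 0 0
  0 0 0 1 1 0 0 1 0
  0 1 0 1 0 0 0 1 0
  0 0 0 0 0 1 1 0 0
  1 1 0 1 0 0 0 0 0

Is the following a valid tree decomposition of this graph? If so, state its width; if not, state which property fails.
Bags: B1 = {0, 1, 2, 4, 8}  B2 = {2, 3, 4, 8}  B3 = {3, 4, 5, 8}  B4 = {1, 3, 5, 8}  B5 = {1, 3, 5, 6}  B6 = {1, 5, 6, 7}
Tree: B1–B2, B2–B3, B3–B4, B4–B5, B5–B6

No — bags containing vertex 1 are not connected in the tree.

A tree decomposition must satisfy three properties: every vertex lies in some bag; for every edge, both endpoints lie together in some bag; and for every vertex, the bags containing it form a connected subtree. Here bags containing vertex 1 are not connected in the tree, so the decomposition is invalid.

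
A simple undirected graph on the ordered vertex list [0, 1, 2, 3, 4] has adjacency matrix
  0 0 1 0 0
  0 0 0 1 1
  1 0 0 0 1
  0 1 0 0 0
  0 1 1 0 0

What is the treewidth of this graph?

A width-1 tree decomposition is:
Bags: B1 = {1, 3}  B2 = {1, 4}  B3 = {2, 4}  B4 = {0, 2}
Tree: B1–B2, B2–B3, B3–B4
Each bag holds 2 vertices, so the decomposition has width 1, which upper-bounds the treewidth. G has an edge, so its treewidth is at least 1. Combining the bounds, tw(G) = 1.

1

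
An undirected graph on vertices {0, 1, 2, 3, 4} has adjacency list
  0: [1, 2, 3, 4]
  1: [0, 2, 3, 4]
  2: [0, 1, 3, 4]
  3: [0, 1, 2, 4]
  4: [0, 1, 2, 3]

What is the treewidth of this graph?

4

A width-4 tree decomposition is:
Bags: B1 = {0, 1, 2, 3, 4}
Tree: (single bag)
With just one bag of size 5, the width is 5 − 1 = 4, so tw(G) ≤ 4. On the other hand G contains the 5-clique {0, 1, 2, 3, 4}. A clique must lie in a single bag of any decomposition, so no decomposition can have width below 4. Hence tw(G) = 4 exactly.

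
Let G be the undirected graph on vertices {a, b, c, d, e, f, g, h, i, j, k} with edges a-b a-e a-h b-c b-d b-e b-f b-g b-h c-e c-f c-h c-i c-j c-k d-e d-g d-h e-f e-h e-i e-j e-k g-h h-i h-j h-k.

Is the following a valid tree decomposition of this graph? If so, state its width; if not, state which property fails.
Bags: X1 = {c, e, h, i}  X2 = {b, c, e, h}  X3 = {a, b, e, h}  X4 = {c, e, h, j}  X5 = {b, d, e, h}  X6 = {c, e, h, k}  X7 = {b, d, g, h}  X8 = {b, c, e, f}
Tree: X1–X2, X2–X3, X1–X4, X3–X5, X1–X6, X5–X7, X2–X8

Yes; width 3.

Every vertex of G appears in some bag (union = {a, b, c, d, e, f, g, h, i, j, k}); every edge is covered by a bag; and for each vertex v the set of bags containing v is connected in the bag tree. The decomposition is therefore valid. The largest bag has 4 vertices, so the width is 3.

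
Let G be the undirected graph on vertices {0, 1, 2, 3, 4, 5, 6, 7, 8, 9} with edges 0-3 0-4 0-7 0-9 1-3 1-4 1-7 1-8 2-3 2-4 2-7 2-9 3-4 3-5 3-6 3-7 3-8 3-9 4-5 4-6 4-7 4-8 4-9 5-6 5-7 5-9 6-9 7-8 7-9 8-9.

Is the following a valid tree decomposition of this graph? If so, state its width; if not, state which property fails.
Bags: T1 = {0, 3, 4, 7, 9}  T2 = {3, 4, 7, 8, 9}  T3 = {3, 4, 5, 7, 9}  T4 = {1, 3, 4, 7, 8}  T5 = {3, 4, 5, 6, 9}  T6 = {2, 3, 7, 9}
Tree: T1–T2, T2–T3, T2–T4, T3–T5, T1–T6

A tree decomposition must satisfy three properties: every vertex lies in some bag; for every edge, both endpoints lie together in some bag; and for every vertex, the bags containing it form a connected subtree. Here edge (4,2) lies in no bag, so the decomposition is invalid.

No — edge (4,2) lies in no bag.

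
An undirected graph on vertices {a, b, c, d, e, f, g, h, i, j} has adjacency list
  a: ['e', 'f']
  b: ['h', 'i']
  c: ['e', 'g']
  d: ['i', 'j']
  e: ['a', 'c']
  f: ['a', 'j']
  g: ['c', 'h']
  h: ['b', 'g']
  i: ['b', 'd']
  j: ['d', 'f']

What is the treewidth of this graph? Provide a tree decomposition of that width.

Every bag has size at most 3, so the width is 3 − 1 = 2 and tw(G) ≤ 2. The edges e–c–g–h–b–i–d–j–f–a–e form a cycle, so G is not a tree and its treewidth is at least 2. Combining the bounds, tw(G) = 2.

Treewidth 2.
One optimal decomposition is:
Bags: B1 = {c, e, g}  B2 = {e, g, h}  B3 = {b, e, h}  B4 = {b, e, i}  B5 = {d, e, i}  B6 = {d, e, j}  B7 = {e, f, j}  B8 = {a, e, f}
Tree: B1–B2, B2–B3, B3–B4, B4–B5, B5–B6, B6–B7, B7–B8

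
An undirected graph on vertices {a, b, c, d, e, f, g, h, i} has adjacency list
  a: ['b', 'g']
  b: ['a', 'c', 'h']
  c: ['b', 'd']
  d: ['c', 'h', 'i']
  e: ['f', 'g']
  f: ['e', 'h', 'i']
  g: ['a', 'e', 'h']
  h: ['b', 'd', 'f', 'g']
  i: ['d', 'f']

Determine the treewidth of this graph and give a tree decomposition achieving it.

Treewidth 3.
One such decomposition:
Bags: B1 = {b, c, d, i}  B2 = {b, d, h, i}  B3 = {b, f, h, i}  B4 = {a, b, f, h}  B5 = {a, f, g, h}  B6 = {a, e, f, g}
Tree: B1–B2, B2–B3, B3–B4, B4–B5, B5–B6

Every bag has size at most 4, so the width is 4 − 1 = 3 and tw(G) ≤ 3. For the lower bound: the 4 vertex sets {c,d,i}, {b}, {h}, {a,e,f,g} are disjoint, each induces a connected subgraph, and every pair is joined by at least one edge of G. Contracting each set to a single vertex therefore yields K_{4} as a minor, and since treewidth is minor-monotone, tw(G) ≥ tw(K_{4}) = 3. Combining the bounds, tw(G) = 3.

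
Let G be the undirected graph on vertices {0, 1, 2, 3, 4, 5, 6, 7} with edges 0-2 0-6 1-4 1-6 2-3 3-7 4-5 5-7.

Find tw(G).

2

A width-2 tree decomposition is:
Bags: B1 = {4, 5, 7}  B2 = {3, 4, 7}  B3 = {2, 3, 4}  B4 = {0, 2, 4}  B5 = {0, 4, 6}  B6 = {1, 4, 6}
Tree: B1–B2, B2–B3, B3–B4, B4–B5, B5–B6
The largest bag has 3 vertices, giving width 2; this decomposition certifies tw(G) ≤ 2. The edges 4–5–7–3–2–0–6–1–4 form a cycle, so G is not a tree and its treewidth is at least 2. The upper and lower bounds meet at 2, so that is the treewidth.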